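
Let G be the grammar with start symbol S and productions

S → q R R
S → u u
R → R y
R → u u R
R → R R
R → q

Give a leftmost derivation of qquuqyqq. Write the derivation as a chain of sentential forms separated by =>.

S => qRR => qqR => qqRR => qqRRR => qquuRRR => qquuRyRR => qquuqyRR => qquuqyqR => qquuqyqq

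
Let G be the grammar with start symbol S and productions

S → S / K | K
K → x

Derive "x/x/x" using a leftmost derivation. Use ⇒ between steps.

S ⇒ S/K ⇒ S/K/K ⇒ K/K/K ⇒ x/K/K ⇒ x/x/K ⇒ x/x/x

S ⇒ S/K   [S → S / K]
S/K ⇒ S/K/K   [S → S / K]
S/K/K ⇒ K/K/K   [S → K]
K/K/K ⇒ x/K/K   [K → x]
x/K/K ⇒ x/x/K   [K → x]
x/x/K ⇒ x/x/x   [K → x]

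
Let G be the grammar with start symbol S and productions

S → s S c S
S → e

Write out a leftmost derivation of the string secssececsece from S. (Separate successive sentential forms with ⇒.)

S ⇒ sScS   [S → s S c S]
sScS ⇒ secS   [S → e]
secS ⇒ secsScS   [S → s S c S]
secsScS ⇒ secssScScS   [S → s S c S]
secssScScS ⇒ secssecScS   [S → e]
secssecScS ⇒ secssececS   [S → e]
secssececS ⇒ secssececsScS   [S → s S c S]
secssececsScS ⇒ secssececsecS   [S → e]
secssececsecS ⇒ secssececsece   [S → e]

S ⇒ sScS ⇒ secS ⇒ secsScS ⇒ secssScScS ⇒ secssecScS ⇒ secssececS ⇒ secssececsScS ⇒ secssececsecS ⇒ secssececsece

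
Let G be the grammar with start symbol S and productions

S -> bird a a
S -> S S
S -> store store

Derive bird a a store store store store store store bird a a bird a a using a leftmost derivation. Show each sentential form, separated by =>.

S => S S   [S -> S S]
S S => S S S   [S -> S S]
S S S => S S S S   [S -> S S]
S S S S => bird a a S S S   [S -> bird a a]
bird a a S S S => bird a a store store S S   [S -> store store]
bird a a store store S S => bird a a store store S S S   [S -> S S]
bird a a store store S S S => bird a a store store store store S S   [S -> store store]
bird a a store store store store S S => bird a a store store store store S S S   [S -> S S]
bird a a store store store store S S S => bird a a store store store store store store S S   [S -> store store]
bird a a store store store store store store S S => bird a a store store store store store store bird a a S   [S -> bird a a]
bird a a store store store store store store bird a a S => bird a a store store store store store store bird a a bird a a   [S -> bird a a]

S => S S => S S S => S S S S => bird a a S S S => bird a a store store S S => bird a a store store S S S => bird a a store store store store S S => bird a a store store store store S S S => bird a a store store store store store store S S => bird a a store store store store store store bird a a S => bird a a store store store store store store bird a a bird a a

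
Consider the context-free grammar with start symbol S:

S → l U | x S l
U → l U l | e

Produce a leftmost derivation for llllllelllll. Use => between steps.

S => lU => llUl => lllUll => llllUlll => lllllUllll => llllllUlllll => llllllelllll

S => lU   [S → l U]
lU => llUl   [U → l U l]
llUl => lllUll   [U → l U l]
lllUll => llllUlll   [U → l U l]
llllUlll => lllllUllll   [U → l U l]
lllllUllll => llllllUlllll   [U → l U l]
llllllUlllll => llllllelllll   [U → e]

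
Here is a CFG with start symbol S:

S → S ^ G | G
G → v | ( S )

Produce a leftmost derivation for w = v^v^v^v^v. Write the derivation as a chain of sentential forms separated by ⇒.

S ⇒ S^G   [S → S ^ G]
S^G ⇒ S^G^G   [S → S ^ G]
S^G^G ⇒ S^G^G^G   [S → S ^ G]
S^G^G^G ⇒ S^G^G^G^G   [S → S ^ G]
S^G^G^G^G ⇒ G^G^G^G^G   [S → G]
G^G^G^G^G ⇒ v^G^G^G^G   [G → v]
v^G^G^G^G ⇒ v^v^G^G^G   [G → v]
v^v^G^G^G ⇒ v^v^v^G^G   [G → v]
v^v^v^G^G ⇒ v^v^v^v^G   [G → v]
v^v^v^v^G ⇒ v^v^v^v^v   [G → v]

S ⇒ S^G ⇒ S^G^G ⇒ S^G^G^G ⇒ S^G^G^G^G ⇒ G^G^G^G^G ⇒ v^G^G^G^G ⇒ v^v^G^G^G ⇒ v^v^v^G^G ⇒ v^v^v^v^G ⇒ v^v^v^v^v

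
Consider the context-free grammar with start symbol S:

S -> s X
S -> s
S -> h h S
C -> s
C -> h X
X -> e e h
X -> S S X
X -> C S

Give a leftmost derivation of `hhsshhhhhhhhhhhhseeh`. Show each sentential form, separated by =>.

S => hhS => hhsX => hhsSSX => hhssSX => hhsshhSX => hhsshhhhSX => hhsshhhhhhSX => hhsshhhhhhhhSX => hhsshhhhhhhhhhSX => hhsshhhhhhhhhhhhSX => hhsshhhhhhhhhhhhsX => hhsshhhhhhhhhhhhseeh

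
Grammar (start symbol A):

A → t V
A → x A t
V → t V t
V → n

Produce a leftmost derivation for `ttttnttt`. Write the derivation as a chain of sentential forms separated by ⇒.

A ⇒ tV ⇒ ttVt ⇒ tttVtt ⇒ ttttVttt ⇒ ttttnttt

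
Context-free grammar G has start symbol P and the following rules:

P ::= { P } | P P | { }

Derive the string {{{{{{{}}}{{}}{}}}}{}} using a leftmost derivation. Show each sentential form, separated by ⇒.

P⇒{P}⇒{PP}⇒{{P}P}⇒{{{P}}P}⇒{{{{P}}}P}⇒{{{{PP}}}P}⇒{{{{PPP}}}P}⇒{{{{{P}PP}}}P}⇒{{{{{{P}}PP}}}P}⇒{{{{{{{}}}PP}}}P}⇒{{{{{{{}}}{P}P}}}P}⇒{{{{{{{}}}{{}}P}}}P}⇒{{{{{{{}}}{{}}{}}}}P}⇒{{{{{{{}}}{{}}{}}}}{}}

P ⇒ {P}   [P ::= { P }]
{P} ⇒ {PP}   [P ::= P P]
{PP} ⇒ {{P}P}   [P ::= { P }]
{{P}P} ⇒ {{{P}}P}   [P ::= { P }]
{{{P}}P} ⇒ {{{{P}}}P}   [P ::= { P }]
{{{{P}}}P} ⇒ {{{{PP}}}P}   [P ::= P P]
{{{{PP}}}P} ⇒ {{{{PPP}}}P}   [P ::= P P]
{{{{PPP}}}P} ⇒ {{{{{P}PP}}}P}   [P ::= { P }]
{{{{{P}PP}}}P} ⇒ {{{{{{P}}PP}}}P}   [P ::= { P }]
{{{{{{P}}PP}}}P} ⇒ {{{{{{{}}}PP}}}P}   [P ::= { }]
{{{{{{{}}}PP}}}P} ⇒ {{{{{{{}}}{P}P}}}P}   [P ::= { P }]
{{{{{{{}}}{P}P}}}P} ⇒ {{{{{{{}}}{{}}P}}}P}   [P ::= { }]
{{{{{{{}}}{{}}P}}}P} ⇒ {{{{{{{}}}{{}}{}}}}P}   [P ::= { }]
{{{{{{{}}}{{}}{}}}}P} ⇒ {{{{{{{}}}{{}}{}}}}{}}   [P ::= { }]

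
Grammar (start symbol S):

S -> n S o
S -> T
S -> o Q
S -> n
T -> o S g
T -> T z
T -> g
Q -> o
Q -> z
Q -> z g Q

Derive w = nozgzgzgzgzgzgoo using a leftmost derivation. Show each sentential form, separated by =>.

S => nSo => noQo => nozgQo => nozgzgQo => nozgzgzgQo => nozgzgzgzgQo => nozgzgzgzgzgQo => nozgzgzgzgzgzgQo => nozgzgzgzgzgzgoo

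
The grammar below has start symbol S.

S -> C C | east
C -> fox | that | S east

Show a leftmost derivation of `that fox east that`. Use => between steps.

S => C C => S east C => C C east C => that C east C => that fox east C => that fox east that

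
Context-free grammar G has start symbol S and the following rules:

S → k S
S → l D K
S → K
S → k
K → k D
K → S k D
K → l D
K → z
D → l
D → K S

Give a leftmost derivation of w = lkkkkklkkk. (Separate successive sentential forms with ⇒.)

S ⇒ K   [S → K]
K ⇒ lD   [K → l D]
lD ⇒ lKS   [D → K S]
lKS ⇒ lSkDS   [K → S k D]
lSkDS ⇒ lkSkDS   [S → k S]
lkSkDS ⇒ lkkkDS   [S → k]
lkkkDS ⇒ lkkkKSS   [D → K S]
lkkkKSS ⇒ lkkkkDSS   [K → k D]
lkkkkDSS ⇒ lkkkkKSSS   [D → K S]
lkkkkKSSS ⇒ lkkkkkDSSS   [K → k D]
lkkkkkDSSS ⇒ lkkkkklSSS   [D → l]
lkkkkklSSS ⇒ lkkkkklkSS   [S → k]
lkkkkklkSS ⇒ lkkkkklkkS   [S → k]
lkkkkklkkS ⇒ lkkkkklkkk   [S → k]

S⇒K⇒lD⇒lKS⇒lSkDS⇒lkSkDS⇒lkkkDS⇒lkkkKSS⇒lkkkkDSS⇒lkkkkKSSS⇒lkkkkkDSSS⇒lkkkkklSSS⇒lkkkkklkSS⇒lkkkkklkkS⇒lkkkkklkkk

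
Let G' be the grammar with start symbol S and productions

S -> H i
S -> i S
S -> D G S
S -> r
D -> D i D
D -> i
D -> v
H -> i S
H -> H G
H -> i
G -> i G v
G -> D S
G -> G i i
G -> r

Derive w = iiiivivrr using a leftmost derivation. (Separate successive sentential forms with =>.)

S => DGS => DiDGS => DiDiDGS => DiDiDiDGS => iiDiDiDGS => iiiiDiDGS => iiiiviDGS => iiiivivGS => iiiivivrS => iiiivivrr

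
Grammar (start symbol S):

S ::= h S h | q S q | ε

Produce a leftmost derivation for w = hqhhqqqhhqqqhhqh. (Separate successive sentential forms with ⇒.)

S⇒hSh⇒hqSqh⇒hqhShqh⇒hqhhShhqh⇒hqhhqSqhhqh⇒hqhhqqSqqhhqh⇒hqhhqqqSqqqhhqh⇒hqhhqqqhShqqqhhqh⇒hqhhqqqhhqqqhhqh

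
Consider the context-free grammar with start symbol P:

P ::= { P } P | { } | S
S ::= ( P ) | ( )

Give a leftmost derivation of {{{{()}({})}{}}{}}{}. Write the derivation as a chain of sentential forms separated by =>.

P=>{P}P=>{{P}P}P=>{{{P}P}P}P=>{{{{P}P}P}P}P=>{{{{S}P}P}P}P=>{{{{()}P}P}P}P=>{{{{()}S}P}P}P=>{{{{()}(P)}P}P}P=>{{{{()}({})}P}P}P=>{{{{()}({})}{}}P}P=>{{{{()}({})}{}}{}}P=>{{{{()}({})}{}}{}}{}

P => {P}P   [P ::= { P } P]
{P}P => {{P}P}P   [P ::= { P } P]
{{P}P}P => {{{P}P}P}P   [P ::= { P } P]
{{{P}P}P}P => {{{{P}P}P}P}P   [P ::= { P } P]
{{{{P}P}P}P}P => {{{{S}P}P}P}P   [P ::= S]
{{{{S}P}P}P}P => {{{{()}P}P}P}P   [S ::= ( )]
{{{{()}P}P}P}P => {{{{()}S}P}P}P   [P ::= S]
{{{{()}S}P}P}P => {{{{()}(P)}P}P}P   [S ::= ( P )]
{{{{()}(P)}P}P}P => {{{{()}({})}P}P}P   [P ::= { }]
{{{{()}({})}P}P}P => {{{{()}({})}{}}P}P   [P ::= { }]
{{{{()}({})}{}}P}P => {{{{()}({})}{}}{}}P   [P ::= { }]
{{{{()}({})}{}}{}}P => {{{{()}({})}{}}{}}{}   [P ::= { }]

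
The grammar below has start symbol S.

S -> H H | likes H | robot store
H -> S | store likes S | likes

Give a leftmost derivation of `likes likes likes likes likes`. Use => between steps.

S => H H => S H => H H H => S H H => H H H H => likes H H H => likes S H H => likes H H H H => likes likes H H H => likes likes likes H H => likes likes likes likes H => likes likes likes likes likes

S => H H   [S -> H H]
H H => S H   [H -> S]
S H => H H H   [S -> H H]
H H H => S H H   [H -> S]
S H H => H H H H   [S -> H H]
H H H H => likes H H H   [H -> likes]
likes H H H => likes S H H   [H -> S]
likes S H H => likes H H H H   [S -> H H]
likes H H H H => likes likes H H H   [H -> likes]
likes likes H H H => likes likes likes H H   [H -> likes]
likes likes likes H H => likes likes likes likes H   [H -> likes]
likes likes likes likes H => likes likes likes likes likes   [H -> likes]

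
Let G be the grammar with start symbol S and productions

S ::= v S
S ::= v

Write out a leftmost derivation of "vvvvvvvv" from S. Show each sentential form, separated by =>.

S => vS => vvS => vvvS => vvvvS => vvvvvS => vvvvvvS => vvvvvvvS => vvvvvvvv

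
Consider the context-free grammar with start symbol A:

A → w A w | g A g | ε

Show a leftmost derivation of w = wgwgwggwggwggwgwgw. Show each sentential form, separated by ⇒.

A⇒wAw⇒wgAgw⇒wgwAwgw⇒wgwgAgwgw⇒wgwgwAwgwgw⇒wgwgwgAgwgwgw⇒wgwgwggAggwgwgw⇒wgwgwggwAwggwgwgw⇒wgwgwggwgAgwggwgwgw⇒wgwgwggwggwggwgwgw

A ⇒ wAw   [A → w A w]
wAw ⇒ wgAgw   [A → g A g]
wgAgw ⇒ wgwAwgw   [A → w A w]
wgwAwgw ⇒ wgwgAgwgw   [A → g A g]
wgwgAgwgw ⇒ wgwgwAwgwgw   [A → w A w]
wgwgwAwgwgw ⇒ wgwgwgAgwgwgw   [A → g A g]
wgwgwgAgwgwgw ⇒ wgwgwggAggwgwgw   [A → g A g]
wgwgwggAggwgwgw ⇒ wgwgwggwAwggwgwgw   [A → w A w]
wgwgwggwAwggwgwgw ⇒ wgwgwggwgAgwggwgwgw   [A → g A g]
wgwgwggwgAgwggwgwgw ⇒ wgwgwggwggwggwgwgw   [A → ε]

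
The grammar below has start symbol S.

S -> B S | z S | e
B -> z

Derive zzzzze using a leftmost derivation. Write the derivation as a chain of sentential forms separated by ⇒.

S⇒BS⇒zS⇒zBS⇒zzS⇒zzzS⇒zzzzS⇒zzzzBS⇒zzzzzS⇒zzzzze

S ⇒ BS   [S -> B S]
BS ⇒ zS   [B -> z]
zS ⇒ zBS   [S -> B S]
zBS ⇒ zzS   [B -> z]
zzS ⇒ zzzS   [S -> z S]
zzzS ⇒ zzzzS   [S -> z S]
zzzzS ⇒ zzzzBS   [S -> B S]
zzzzBS ⇒ zzzzzS   [B -> z]
zzzzzS ⇒ zzzzze   [S -> e]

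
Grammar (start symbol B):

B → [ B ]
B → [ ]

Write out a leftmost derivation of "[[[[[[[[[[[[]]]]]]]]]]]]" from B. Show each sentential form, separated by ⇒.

B ⇒ [B] ⇒ [[B]] ⇒ [[[B]]] ⇒ [[[[B]]]] ⇒ [[[[[B]]]]] ⇒ [[[[[[B]]]]]] ⇒ [[[[[[[B]]]]]]] ⇒ [[[[[[[[B]]]]]]]] ⇒ [[[[[[[[[B]]]]]]]]] ⇒ [[[[[[[[[[B]]]]]]]]]] ⇒ [[[[[[[[[[[B]]]]]]]]]]] ⇒ [[[[[[[[[[[[]]]]]]]]]]]]

B ⇒ [B]   [B → [ B ]]
[B] ⇒ [[B]]   [B → [ B ]]
[[B]] ⇒ [[[B]]]   [B → [ B ]]
[[[B]]] ⇒ [[[[B]]]]   [B → [ B ]]
[[[[B]]]] ⇒ [[[[[B]]]]]   [B → [ B ]]
[[[[[B]]]]] ⇒ [[[[[[B]]]]]]   [B → [ B ]]
[[[[[[B]]]]]] ⇒ [[[[[[[B]]]]]]]   [B → [ B ]]
[[[[[[[B]]]]]]] ⇒ [[[[[[[[B]]]]]]]]   [B → [ B ]]
[[[[[[[[B]]]]]]]] ⇒ [[[[[[[[[B]]]]]]]]]   [B → [ B ]]
[[[[[[[[[B]]]]]]]]] ⇒ [[[[[[[[[[B]]]]]]]]]]   [B → [ B ]]
[[[[[[[[[[B]]]]]]]]]] ⇒ [[[[[[[[[[[B]]]]]]]]]]]   [B → [ B ]]
[[[[[[[[[[[B]]]]]]]]]]] ⇒ [[[[[[[[[[[[]]]]]]]]]]]]   [B → [ ]]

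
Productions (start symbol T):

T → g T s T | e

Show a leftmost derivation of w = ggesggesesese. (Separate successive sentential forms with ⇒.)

T ⇒ gTsT   [T → g T s T]
gTsT ⇒ ggTsTsT   [T → g T s T]
ggTsTsT ⇒ ggesTsT   [T → e]
ggesTsT ⇒ ggesgTsTsT   [T → g T s T]
ggesgTsTsT ⇒ ggesggTsTsTsT   [T → g T s T]
ggesggTsTsTsT ⇒ ggesggesTsTsT   [T → e]
ggesggesTsTsT ⇒ ggesggesesTsT   [T → e]
ggesggesesTsT ⇒ ggesggesesesT   [T → e]
ggesggesesesT ⇒ ggesggesesese   [T → e]

T⇒gTsT⇒ggTsTsT⇒ggesTsT⇒ggesgTsTsT⇒ggesggTsTsTsT⇒ggesggesTsTsT⇒ggesggesesTsT⇒ggesggesesesT⇒ggesggesesese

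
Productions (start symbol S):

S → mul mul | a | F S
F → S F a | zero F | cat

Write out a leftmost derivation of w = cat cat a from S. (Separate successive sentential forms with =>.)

S => F S => cat S => cat F S => cat cat S => cat cat a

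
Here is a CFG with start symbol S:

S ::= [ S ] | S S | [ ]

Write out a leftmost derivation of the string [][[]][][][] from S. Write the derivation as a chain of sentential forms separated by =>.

S => SS => SSS => []SS => [][S]S => [][[]]S => [][[]]SS => [][[]]SSS => [][[]][]SS => [][[]][][]S => [][[]][][][]

S => SS   [S ::= S S]
SS => SSS   [S ::= S S]
SSS => []SS   [S ::= [ ]]
[]SS => [][S]S   [S ::= [ S ]]
[][S]S => [][[]]S   [S ::= [ ]]
[][[]]S => [][[]]SS   [S ::= S S]
[][[]]SS => [][[]]SSS   [S ::= S S]
[][[]]SSS => [][[]][]SS   [S ::= [ ]]
[][[]][]SS => [][[]][][]S   [S ::= [ ]]
[][[]][][]S => [][[]][][][]   [S ::= [ ]]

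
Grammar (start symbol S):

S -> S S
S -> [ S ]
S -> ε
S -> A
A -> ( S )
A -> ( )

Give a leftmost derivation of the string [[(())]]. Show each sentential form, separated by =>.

S => [S] => [SS] => [SSS] => [SSSS] => [[S]SSS] => [[A]SSS] => [[(S)]SSS] => [[(A)]SSS] => [[(())]SSS] => [[(())]SS] => [[(())]S] => [[(())]]

S => [S]   [S -> [ S ]]
[S] => [SS]   [S -> S S]
[SS] => [SSS]   [S -> S S]
[SSS] => [SSSS]   [S -> S S]
[SSSS] => [[S]SSS]   [S -> [ S ]]
[[S]SSS] => [[A]SSS]   [S -> A]
[[A]SSS] => [[(S)]SSS]   [A -> ( S )]
[[(S)]SSS] => [[(A)]SSS]   [S -> A]
[[(A)]SSS] => [[(())]SSS]   [A -> ( )]
[[(())]SSS] => [[(())]SS]   [S -> ε]
[[(())]SS] => [[(())]S]   [S -> ε]
[[(())]S] => [[(())]]   [S -> ε]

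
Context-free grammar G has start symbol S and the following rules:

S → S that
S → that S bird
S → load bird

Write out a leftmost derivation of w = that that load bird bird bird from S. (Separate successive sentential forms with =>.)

S => that S bird => that that S bird bird => that that load bird bird bird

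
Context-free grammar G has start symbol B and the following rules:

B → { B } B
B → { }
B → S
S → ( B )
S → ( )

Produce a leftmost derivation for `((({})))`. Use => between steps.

B => S => (B) => (S) => ((B)) => ((S)) => (((B))) => ((({})))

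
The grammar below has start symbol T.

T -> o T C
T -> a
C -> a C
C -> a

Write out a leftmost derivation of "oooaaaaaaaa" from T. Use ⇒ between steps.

T ⇒ oTC ⇒ ooTCC ⇒ oooTCCC ⇒ oooaCCC ⇒ oooaaCCC ⇒ oooaaaCCC ⇒ oooaaaaCC ⇒ oooaaaaaC ⇒ oooaaaaaaC ⇒ oooaaaaaaaC ⇒ oooaaaaaaaa

T ⇒ oTC   [T -> o T C]
oTC ⇒ ooTCC   [T -> o T C]
ooTCC ⇒ oooTCCC   [T -> o T C]
oooTCCC ⇒ oooaCCC   [T -> a]
oooaCCC ⇒ oooaaCCC   [C -> a C]
oooaaCCC ⇒ oooaaaCCC   [C -> a C]
oooaaaCCC ⇒ oooaaaaCC   [C -> a]
oooaaaaCC ⇒ oooaaaaaC   [C -> a]
oooaaaaaC ⇒ oooaaaaaaC   [C -> a C]
oooaaaaaaC ⇒ oooaaaaaaaC   [C -> a C]
oooaaaaaaaC ⇒ oooaaaaaaaa   [C -> a]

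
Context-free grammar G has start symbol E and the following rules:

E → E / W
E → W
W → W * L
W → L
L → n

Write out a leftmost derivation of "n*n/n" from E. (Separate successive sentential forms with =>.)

E => E/W => W/W => W*L/W => L*L/W => n*L/W => n*n/W => n*n/L => n*n/n

E => E/W   [E → E / W]
E/W => W/W   [E → W]
W/W => W*L/W   [W → W * L]
W*L/W => L*L/W   [W → L]
L*L/W => n*L/W   [L → n]
n*L/W => n*n/W   [L → n]
n*n/W => n*n/L   [W → L]
n*n/L => n*n/n   [L → n]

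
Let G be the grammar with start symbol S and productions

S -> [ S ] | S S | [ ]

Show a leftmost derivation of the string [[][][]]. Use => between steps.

S=>[S]=>[SS]=>[SSS]=>[[]SS]=>[[][]S]=>[[][][]]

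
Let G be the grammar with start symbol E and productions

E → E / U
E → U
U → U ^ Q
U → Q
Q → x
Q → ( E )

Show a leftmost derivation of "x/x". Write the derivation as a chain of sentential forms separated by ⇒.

E ⇒ E/U ⇒ U/U ⇒ Q/U ⇒ x/U ⇒ x/Q ⇒ x/x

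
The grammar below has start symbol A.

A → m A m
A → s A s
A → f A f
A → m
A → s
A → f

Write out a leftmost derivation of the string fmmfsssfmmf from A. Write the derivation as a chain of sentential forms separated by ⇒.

A ⇒ fAf ⇒ fmAmf ⇒ fmmAmmf ⇒ fmmfAfmmf ⇒ fmmfsAsfmmf ⇒ fmmfsssfmmf

A ⇒ fAf   [A → f A f]
fAf ⇒ fmAmf   [A → m A m]
fmAmf ⇒ fmmAmmf   [A → m A m]
fmmAmmf ⇒ fmmfAfmmf   [A → f A f]
fmmfAfmmf ⇒ fmmfsAsfmmf   [A → s A s]
fmmfsAsfmmf ⇒ fmmfsssfmmf   [A → s]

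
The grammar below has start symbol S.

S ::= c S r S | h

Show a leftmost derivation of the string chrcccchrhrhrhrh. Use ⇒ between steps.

S ⇒ cSrS ⇒ chrS ⇒ chrcSrS ⇒ chrccSrSrS ⇒ chrcccSrSrSrS ⇒ chrccccSrSrSrSrS ⇒ chrcccchrSrSrSrS ⇒ chrcccchrhrSrSrS ⇒ chrcccchrhrhrSrS ⇒ chrcccchrhrhrhrS ⇒ chrcccchrhrhrhrh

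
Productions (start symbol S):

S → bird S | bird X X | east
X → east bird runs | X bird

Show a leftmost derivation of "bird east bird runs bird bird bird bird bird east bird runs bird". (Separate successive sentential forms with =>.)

S => bird X X => bird X bird X => bird X bird bird X => bird X bird bird bird X => bird X bird bird bird bird X => bird X bird bird bird bird bird X => bird east bird runs bird bird bird bird bird X => bird east bird runs bird bird bird bird bird X bird => bird east bird runs bird bird bird bird bird east bird runs bird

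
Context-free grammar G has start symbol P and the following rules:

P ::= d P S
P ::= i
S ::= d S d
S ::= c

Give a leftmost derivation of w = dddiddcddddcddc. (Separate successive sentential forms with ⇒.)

P ⇒ dPS   [P ::= d P S]
dPS ⇒ ddPSS   [P ::= d P S]
ddPSS ⇒ dddPSSS   [P ::= d P S]
dddPSSS ⇒ dddiSSS   [P ::= i]
dddiSSS ⇒ dddidSdSS   [S ::= d S d]
dddidSdSS ⇒ dddiddSddSS   [S ::= d S d]
dddiddSddSS ⇒ dddiddcddSS   [S ::= c]
dddiddcddSS ⇒ dddiddcdddSdS   [S ::= d S d]
dddiddcdddSdS ⇒ dddiddcddddSddS   [S ::= d S d]
dddiddcddddSddS ⇒ dddiddcddddcddS   [S ::= c]
dddiddcddddcddS ⇒ dddiddcddddcddc   [S ::= c]

P ⇒ dPS ⇒ ddPSS ⇒ dddPSSS ⇒ dddiSSS ⇒ dddidSdSS ⇒ dddiddSddSS ⇒ dddiddcddSS ⇒ dddiddcdddSdS ⇒ dddiddcddddSddS ⇒ dddiddcddddcddS ⇒ dddiddcddddcddc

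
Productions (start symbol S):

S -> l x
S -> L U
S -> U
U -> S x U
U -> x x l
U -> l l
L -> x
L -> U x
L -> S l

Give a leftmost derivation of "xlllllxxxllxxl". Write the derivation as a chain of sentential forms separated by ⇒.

S ⇒ LU   [S -> L U]
LU ⇒ SlU   [L -> S l]
SlU ⇒ UlU   [S -> U]
UlU ⇒ SxUlU   [U -> S x U]
SxUlU ⇒ LUxUlU   [S -> L U]
LUxUlU ⇒ SlUxUlU   [L -> S l]
SlUxUlU ⇒ LUlUxUlU   [S -> L U]
LUlUxUlU ⇒ xUlUxUlU   [L -> x]
xUlUxUlU ⇒ xlllUxUlU   [U -> l l]
xlllUxUlU ⇒ xlllllxUlU   [U -> l l]
xlllllxUlU ⇒ xlllllxxxllU   [U -> x x l]
xlllllxxxllU ⇒ xlllllxxxllxxl   [U -> x x l]

S ⇒ LU ⇒ SlU ⇒ UlU ⇒ SxUlU ⇒ LUxUlU ⇒ SlUxUlU ⇒ LUlUxUlU ⇒ xUlUxUlU ⇒ xlllUxUlU ⇒ xlllllxUlU ⇒ xlllllxxxllU ⇒ xlllllxxxllxxl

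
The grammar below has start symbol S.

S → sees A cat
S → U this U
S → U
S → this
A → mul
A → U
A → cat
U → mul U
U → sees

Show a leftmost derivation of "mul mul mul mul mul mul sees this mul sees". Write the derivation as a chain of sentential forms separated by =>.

S => U this U => mul U this U => mul mul U this U => mul mul mul U this U => mul mul mul mul U this U => mul mul mul mul mul U this U => mul mul mul mul mul mul U this U => mul mul mul mul mul mul sees this U => mul mul mul mul mul mul sees this mul U => mul mul mul mul mul mul sees this mul sees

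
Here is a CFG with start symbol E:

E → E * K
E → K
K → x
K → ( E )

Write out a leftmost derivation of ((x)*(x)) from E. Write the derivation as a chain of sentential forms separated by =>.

E => K => (E) => (E*K) => (K*K) => ((E)*K) => ((K)*K) => ((x)*K) => ((x)*(E)) => ((x)*(K)) => ((x)*(x))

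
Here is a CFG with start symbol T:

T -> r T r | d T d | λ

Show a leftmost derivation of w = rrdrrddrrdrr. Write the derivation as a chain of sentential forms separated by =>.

T => rTr => rrTrr => rrdTdrr => rrdrTrdrr => rrdrrTrrdrr => rrdrrdTdrrdrr => rrdrrddrrdrr

T => rTr   [T -> r T r]
rTr => rrTrr   [T -> r T r]
rrTrr => rrdTdrr   [T -> d T d]
rrdTdrr => rrdrTrdrr   [T -> r T r]
rrdrTrdrr => rrdrrTrrdrr   [T -> r T r]
rrdrrTrrdrr => rrdrrdTdrrdrr   [T -> d T d]
rrdrrdTdrrdrr => rrdrrddrrdrr   [T -> λ]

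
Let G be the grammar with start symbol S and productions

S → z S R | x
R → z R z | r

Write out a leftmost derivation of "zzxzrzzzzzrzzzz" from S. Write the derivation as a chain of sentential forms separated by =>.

S => zSR   [S → z S R]
zSR => zzSRR   [S → z S R]
zzSRR => zzxRR   [S → x]
zzxRR => zzxzRzR   [R → z R z]
zzxzRzR => zzxzrzR   [R → r]
zzxzrzR => zzxzrzzRz   [R → z R z]
zzxzrzzRz => zzxzrzzzRzz   [R → z R z]
zzxzrzzzRzz => zzxzrzzzzRzzz   [R → z R z]
zzxzrzzzzRzzz => zzxzrzzzzzRzzzz   [R → z R z]
zzxzrzzzzzRzzzz => zzxzrzzzzzrzzzz   [R → r]

S => zSR => zzSRR => zzxRR => zzxzRzR => zzxzrzR => zzxzrzzRz => zzxzrzzzRzz => zzxzrzzzzRzzz => zzxzrzzzzzRzzzz => zzxzrzzzzzrzzzz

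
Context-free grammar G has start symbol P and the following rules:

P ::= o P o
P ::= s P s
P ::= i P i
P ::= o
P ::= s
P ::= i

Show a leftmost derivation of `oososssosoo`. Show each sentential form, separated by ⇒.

P ⇒ oPo ⇒ ooPoo ⇒ oosPsoo ⇒ oosoPosoo ⇒ oososPsosoo ⇒ oososssosoo

P ⇒ oPo   [P ::= o P o]
oPo ⇒ ooPoo   [P ::= o P o]
ooPoo ⇒ oosPsoo   [P ::= s P s]
oosPsoo ⇒ oosoPosoo   [P ::= o P o]
oosoPosoo ⇒ oososPsosoo   [P ::= s P s]
oososPsosoo ⇒ oososssosoo   [P ::= s]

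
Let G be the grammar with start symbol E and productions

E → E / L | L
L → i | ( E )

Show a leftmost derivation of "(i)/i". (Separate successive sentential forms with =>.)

E => E/L => L/L => (E)/L => (L)/L => (i)/L => (i)/i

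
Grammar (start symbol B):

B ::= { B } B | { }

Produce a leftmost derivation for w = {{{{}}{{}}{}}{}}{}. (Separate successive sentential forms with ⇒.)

B ⇒ {B}B   [B ::= { B } B]
{B}B ⇒ {{B}B}B   [B ::= { B } B]
{{B}B}B ⇒ {{{B}B}B}B   [B ::= { B } B]
{{{B}B}B}B ⇒ {{{{}}B}B}B   [B ::= { }]
{{{{}}B}B}B ⇒ {{{{}}{B}B}B}B   [B ::= { B } B]
{{{{}}{B}B}B}B ⇒ {{{{}}{{}}B}B}B   [B ::= { }]
{{{{}}{{}}B}B}B ⇒ {{{{}}{{}}{}}B}B   [B ::= { }]
{{{{}}{{}}{}}B}B ⇒ {{{{}}{{}}{}}{}}B   [B ::= { }]
{{{{}}{{}}{}}{}}B ⇒ {{{{}}{{}}{}}{}}{}   [B ::= { }]

B⇒{B}B⇒{{B}B}B⇒{{{B}B}B}B⇒{{{{}}B}B}B⇒{{{{}}{B}B}B}B⇒{{{{}}{{}}B}B}B⇒{{{{}}{{}}{}}B}B⇒{{{{}}{{}}{}}{}}B⇒{{{{}}{{}}{}}{}}{}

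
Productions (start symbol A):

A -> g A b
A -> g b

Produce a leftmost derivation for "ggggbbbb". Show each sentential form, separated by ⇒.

A ⇒ gAb ⇒ ggAbb ⇒ gggAbbb ⇒ ggggbbbb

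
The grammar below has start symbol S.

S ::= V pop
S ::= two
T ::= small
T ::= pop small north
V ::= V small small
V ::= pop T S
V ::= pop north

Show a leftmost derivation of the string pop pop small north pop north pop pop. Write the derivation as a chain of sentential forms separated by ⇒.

S ⇒ V pop ⇒ pop T S pop ⇒ pop pop small north S pop ⇒ pop pop small north V pop pop ⇒ pop pop small north pop north pop pop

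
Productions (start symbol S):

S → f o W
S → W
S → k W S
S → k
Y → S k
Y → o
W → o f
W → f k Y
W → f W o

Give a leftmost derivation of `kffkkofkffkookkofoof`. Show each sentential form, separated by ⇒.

S ⇒ kWS   [S → k W S]
kWS ⇒ kfWoS   [W → f W o]
kfWoS ⇒ kffkYoS   [W → f k Y]
kffkYoS ⇒ kffkSkoS   [Y → S k]
kffkSkoS ⇒ kffkkWSkoS   [S → k W S]
kffkkWSkoS ⇒ kffkkofSkoS   [W → o f]
kffkkofSkoS ⇒ kffkkofkWSkoS   [S → k W S]
kffkkofkWSkoS ⇒ kffkkofkfWoSkoS   [W → f W o]
kffkkofkfWoSkoS ⇒ kffkkofkffkYoSkoS   [W → f k Y]
kffkkofkffkYoSkoS ⇒ kffkkofkffkooSkoS   [Y → o]
kffkkofkffkooSkoS ⇒ kffkkofkffkookkoS   [S → k]
kffkkofkffkookkoS ⇒ kffkkofkffkookkofoW   [S → f o W]
kffkkofkffkookkofoW ⇒ kffkkofkffkookkofoof   [W → o f]

S⇒kWS⇒kfWoS⇒kffkYoS⇒kffkSkoS⇒kffkkWSkoS⇒kffkkofSkoS⇒kffkkofkWSkoS⇒kffkkofkfWoSkoS⇒kffkkofkffkYoSkoS⇒kffkkofkffkooSkoS⇒kffkkofkffkookkoS⇒kffkkofkffkookkofoW⇒kffkkofkffkookkofoof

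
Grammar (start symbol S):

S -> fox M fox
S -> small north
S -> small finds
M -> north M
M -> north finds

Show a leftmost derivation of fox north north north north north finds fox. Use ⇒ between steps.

S ⇒ fox M fox ⇒ fox north M fox ⇒ fox north north M fox ⇒ fox north north north M fox ⇒ fox north north north north M fox ⇒ fox north north north north north finds fox

S ⇒ fox M fox   [S -> fox M fox]
fox M fox ⇒ fox north M fox   [M -> north M]
fox north M fox ⇒ fox north north M fox   [M -> north M]
fox north north M fox ⇒ fox north north north M fox   [M -> north M]
fox north north north M fox ⇒ fox north north north north M fox   [M -> north M]
fox north north north north M fox ⇒ fox north north north north north finds fox   [M -> north finds]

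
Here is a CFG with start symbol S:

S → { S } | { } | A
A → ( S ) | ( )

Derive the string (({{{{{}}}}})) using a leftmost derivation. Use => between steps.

S => A => (S) => (A) => ((S)) => (({S})) => (({{S}})) => (({{{S}}})) => (({{{{S}}}})) => (({{{{{}}}}}))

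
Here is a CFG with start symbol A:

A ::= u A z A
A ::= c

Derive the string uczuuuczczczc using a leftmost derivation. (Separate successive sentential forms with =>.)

A => uAzA => uczA => uczuAzA => uczuuAzAzA => uczuuuAzAzAzA => uczuuuczAzAzA => uczuuuczczAzA => uczuuuczczczA => uczuuuczczczc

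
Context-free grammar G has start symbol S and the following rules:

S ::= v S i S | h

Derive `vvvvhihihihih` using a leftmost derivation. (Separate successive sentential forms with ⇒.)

S⇒vSiS⇒vvSiSiS⇒vvvSiSiSiS⇒vvvvSiSiSiSiS⇒vvvvhiSiSiSiS⇒vvvvhihiSiSiS⇒vvvvhihihiSiS⇒vvvvhihihihiS⇒vvvvhihihihih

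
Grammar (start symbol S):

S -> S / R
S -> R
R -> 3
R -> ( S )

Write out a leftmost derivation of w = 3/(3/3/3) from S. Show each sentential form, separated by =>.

S=>S/R=>R/R=>3/R=>3/(S)=>3/(S/R)=>3/(S/R/R)=>3/(R/R/R)=>3/(3/R/R)=>3/(3/3/R)=>3/(3/3/3)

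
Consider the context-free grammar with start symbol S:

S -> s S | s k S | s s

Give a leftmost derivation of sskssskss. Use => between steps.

S=>sS=>sskS=>ssksS=>sskssS=>sskssskS=>sskssskss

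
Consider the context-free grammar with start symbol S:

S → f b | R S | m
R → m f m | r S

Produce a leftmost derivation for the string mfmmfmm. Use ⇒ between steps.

S ⇒ RS ⇒ mfmS ⇒ mfmRS ⇒ mfmmfmS ⇒ mfmmfmm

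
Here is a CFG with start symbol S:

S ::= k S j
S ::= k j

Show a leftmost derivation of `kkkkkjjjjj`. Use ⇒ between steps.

S ⇒ kSj   [S ::= k S j]
kSj ⇒ kkSjj   [S ::= k S j]
kkSjj ⇒ kkkSjjj   [S ::= k S j]
kkkSjjj ⇒ kkkkSjjjj   [S ::= k S j]
kkkkSjjjj ⇒ kkkkkjjjjj   [S ::= k j]

S ⇒ kSj ⇒ kkSjj ⇒ kkkSjjj ⇒ kkkkSjjjj ⇒ kkkkkjjjjj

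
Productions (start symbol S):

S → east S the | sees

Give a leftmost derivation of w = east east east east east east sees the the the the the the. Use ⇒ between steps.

S ⇒ east S the   [S → east S the]
east S the ⇒ east east S the the   [S → east S the]
east east S the the ⇒ east east east S the the the   [S → east S the]
east east east S the the the ⇒ east east east east S the the the the   [S → east S the]
east east east east S the the the the ⇒ east east east east east S the the the the the   [S → east S the]
east east east east east S the the the the the ⇒ east east east east east east S the the the the the the   [S → east S the]
east east east east east east S the the the the the the ⇒ east east east east east east sees the the the the the the   [S → sees]

S ⇒ east S the ⇒ east east S the the ⇒ east east east S the the the ⇒ east east east east S the the the the ⇒ east east east east east S the the the the the ⇒ east east east east east east S the the the the the the ⇒ east east east east east east sees the the the the the the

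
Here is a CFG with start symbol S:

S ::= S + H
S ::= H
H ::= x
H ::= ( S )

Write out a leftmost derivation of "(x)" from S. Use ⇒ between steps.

S⇒H⇒(S)⇒(H)⇒(x)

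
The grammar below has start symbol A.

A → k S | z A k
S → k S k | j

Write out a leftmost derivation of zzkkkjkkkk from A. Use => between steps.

A => zAk => zzAkk => zzkSkk => zzkkSkkk => zzkkkSkkkk => zzkkkjkkkk

A => zAk   [A → z A k]
zAk => zzAkk   [A → z A k]
zzAkk => zzkSkk   [A → k S]
zzkSkk => zzkkSkkk   [S → k S k]
zzkkSkkk => zzkkkSkkkk   [S → k S k]
zzkkkSkkkk => zzkkkjkkkk   [S → j]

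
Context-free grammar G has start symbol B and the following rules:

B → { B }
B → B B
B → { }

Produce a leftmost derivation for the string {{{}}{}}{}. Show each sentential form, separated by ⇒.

B ⇒ BB ⇒ {B}B ⇒ {BB}B ⇒ {{B}B}B ⇒ {{{}}B}B ⇒ {{{}}{}}B ⇒ {{{}}{}}{}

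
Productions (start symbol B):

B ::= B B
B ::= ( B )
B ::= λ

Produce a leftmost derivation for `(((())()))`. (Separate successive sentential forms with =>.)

B => (B) => ((B)) => ((BB)) => (((B)B)) => (((BB)B)) => ((((B)B)B)) => (((()B)B)) => (((())B)) => (((())(B))) => (((())()))

B => (B)   [B ::= ( B )]
(B) => ((B))   [B ::= ( B )]
((B)) => ((BB))   [B ::= B B]
((BB)) => (((B)B))   [B ::= ( B )]
(((B)B)) => (((BB)B))   [B ::= B B]
(((BB)B)) => ((((B)B)B))   [B ::= ( B )]
((((B)B)B)) => (((()B)B))   [B ::= λ]
(((()B)B)) => (((())B))   [B ::= λ]
(((())B)) => (((())(B)))   [B ::= ( B )]
(((())(B))) => (((())()))   [B ::= λ]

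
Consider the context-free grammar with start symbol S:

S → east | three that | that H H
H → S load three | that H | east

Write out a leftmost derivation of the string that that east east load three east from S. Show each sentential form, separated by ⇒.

S ⇒ that H H ⇒ that S load three H ⇒ that that H H load three H ⇒ that that east H load three H ⇒ that that east east load three H ⇒ that that east east load three east

S ⇒ that H H   [S → that H H]
that H H ⇒ that S load three H   [H → S load three]
that S load three H ⇒ that that H H load three H   [S → that H H]
that that H H load three H ⇒ that that east H load three H   [H → east]
that that east H load three H ⇒ that that east east load three H   [H → east]
that that east east load three H ⇒ that that east east load three east   [H → east]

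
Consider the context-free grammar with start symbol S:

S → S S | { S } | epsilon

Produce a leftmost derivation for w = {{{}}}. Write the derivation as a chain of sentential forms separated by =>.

S => {S} => {SS} => {SSS} => {{S}SS} => {{SS}SS} => {{SSS}SS} => {{{S}SS}SS} => {{{}SS}SS} => {{{}S}SS} => {{{}}SS} => {{{}}S} => {{{}}}

S => {S}   [S → { S }]
{S} => {SS}   [S → S S]
{SS} => {SSS}   [S → S S]
{SSS} => {{S}SS}   [S → { S }]
{{S}SS} => {{SS}SS}   [S → S S]
{{SS}SS} => {{SSS}SS}   [S → S S]
{{SSS}SS} => {{{S}SS}SS}   [S → { S }]
{{{S}SS}SS} => {{{}SS}SS}   [S → epsilon]
{{{}SS}SS} => {{{}S}SS}   [S → epsilon]
{{{}S}SS} => {{{}}SS}   [S → epsilon]
{{{}}SS} => {{{}}S}   [S → epsilon]
{{{}}S} => {{{}}}   [S → epsilon]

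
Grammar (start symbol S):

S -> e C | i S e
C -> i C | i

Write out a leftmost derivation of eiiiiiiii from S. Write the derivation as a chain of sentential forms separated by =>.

S => eC => eiC => eiiC => eiiiC => eiiiiC => eiiiiiC => eiiiiiiC => eiiiiiiiC => eiiiiiiii

S => eC   [S -> e C]
eC => eiC   [C -> i C]
eiC => eiiC   [C -> i C]
eiiC => eiiiC   [C -> i C]
eiiiC => eiiiiC   [C -> i C]
eiiiiC => eiiiiiC   [C -> i C]
eiiiiiC => eiiiiiiC   [C -> i C]
eiiiiiiC => eiiiiiiiC   [C -> i C]
eiiiiiiiC => eiiiiiiii   [C -> i]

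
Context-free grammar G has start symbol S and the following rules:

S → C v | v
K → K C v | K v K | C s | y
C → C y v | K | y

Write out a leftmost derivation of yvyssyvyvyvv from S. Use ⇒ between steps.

S ⇒ Cv ⇒ Cyvv ⇒ Cyvyvv ⇒ Cyvyvyvv ⇒ Kyvyvyvv ⇒ Csyvyvyvv ⇒ Ksyvyvyvv ⇒ Cssyvyvyvv ⇒ Kssyvyvyvv ⇒ KvKssyvyvyvv ⇒ yvKssyvyvyvv ⇒ yvyssyvyvyvv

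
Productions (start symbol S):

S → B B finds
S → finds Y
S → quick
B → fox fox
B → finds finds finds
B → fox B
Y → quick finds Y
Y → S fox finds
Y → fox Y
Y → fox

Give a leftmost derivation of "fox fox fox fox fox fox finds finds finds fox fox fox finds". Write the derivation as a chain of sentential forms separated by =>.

S => B B finds   [S → B B finds]
B B finds => fox B B finds   [B → fox B]
fox B B finds => fox fox B B finds   [B → fox B]
fox fox B B finds => fox fox fox B B finds   [B → fox B]
fox fox fox B B finds => fox fox fox fox B B finds   [B → fox B]
fox fox fox fox B B finds => fox fox fox fox fox B B finds   [B → fox B]
fox fox fox fox fox B B finds => fox fox fox fox fox fox B B finds   [B → fox B]
fox fox fox fox fox fox B B finds => fox fox fox fox fox fox finds finds finds B finds   [B → finds finds finds]
fox fox fox fox fox fox finds finds finds B finds => fox fox fox fox fox fox finds finds finds fox B finds   [B → fox B]
fox fox fox fox fox fox finds finds finds fox B finds => fox fox fox fox fox fox finds finds finds fox fox fox finds   [B → fox fox]

S => B B finds => fox B B finds => fox fox B B finds => fox fox fox B B finds => fox fox fox fox B B finds => fox fox fox fox fox B B finds => fox fox fox fox fox fox B B finds => fox fox fox fox fox fox finds finds finds B finds => fox fox fox fox fox fox finds finds finds fox B finds => fox fox fox fox fox fox finds finds finds fox fox fox finds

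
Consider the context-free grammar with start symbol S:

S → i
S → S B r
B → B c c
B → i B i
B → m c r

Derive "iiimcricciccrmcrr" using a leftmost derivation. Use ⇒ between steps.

S ⇒ SBr   [S → S B r]
SBr ⇒ SBrBr   [S → S B r]
SBrBr ⇒ iBrBr   [S → i]
iBrBr ⇒ iBccrBr   [B → B c c]
iBccrBr ⇒ iiBiccrBr   [B → i B i]
iiBiccrBr ⇒ iiBcciccrBr   [B → B c c]
iiBcciccrBr ⇒ iiiBicciccrBr   [B → i B i]
iiiBicciccrBr ⇒ iiimcricciccrBr   [B → m c r]
iiimcricciccrBr ⇒ iiimcricciccrmcrr   [B → m c r]

S ⇒ SBr ⇒ SBrBr ⇒ iBrBr ⇒ iBccrBr ⇒ iiBiccrBr ⇒ iiBcciccrBr ⇒ iiiBicciccrBr ⇒ iiimcricciccrBr ⇒ iiimcricciccrmcrr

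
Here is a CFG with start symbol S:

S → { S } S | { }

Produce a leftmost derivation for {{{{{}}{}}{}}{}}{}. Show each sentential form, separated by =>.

S => {S}S   [S → { S } S]
{S}S => {{S}S}S   [S → { S } S]
{{S}S}S => {{{S}S}S}S   [S → { S } S]
{{{S}S}S}S => {{{{S}S}S}S}S   [S → { S } S]
{{{{S}S}S}S}S => {{{{{}}S}S}S}S   [S → { }]
{{{{{}}S}S}S}S => {{{{{}}{}}S}S}S   [S → { }]
{{{{{}}{}}S}S}S => {{{{{}}{}}{}}S}S   [S → { }]
{{{{{}}{}}{}}S}S => {{{{{}}{}}{}}{}}S   [S → { }]
{{{{{}}{}}{}}{}}S => {{{{{}}{}}{}}{}}{}   [S → { }]

S=>{S}S=>{{S}S}S=>{{{S}S}S}S=>{{{{S}S}S}S}S=>{{{{{}}S}S}S}S=>{{{{{}}{}}S}S}S=>{{{{{}}{}}{}}S}S=>{{{{{}}{}}{}}{}}S=>{{{{{}}{}}{}}{}}{}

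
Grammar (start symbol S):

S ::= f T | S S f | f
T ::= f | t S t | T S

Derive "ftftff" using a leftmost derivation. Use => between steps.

S => fT => fTS => ftStS => ftftS => ftftfT => ftftff

S => fT   [S ::= f T]
fT => fTS   [T ::= T S]
fTS => ftStS   [T ::= t S t]
ftStS => ftftS   [S ::= f]
ftftS => ftftfT   [S ::= f T]
ftftfT => ftftff   [T ::= f]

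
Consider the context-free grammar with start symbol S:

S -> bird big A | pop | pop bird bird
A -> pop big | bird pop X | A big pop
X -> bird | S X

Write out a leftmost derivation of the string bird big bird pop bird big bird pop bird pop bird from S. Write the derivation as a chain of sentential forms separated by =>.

S => bird big A => bird big bird pop X => bird big bird pop S X => bird big bird pop bird big A X => bird big bird pop bird big bird pop X X => bird big bird pop bird big bird pop bird X => bird big bird pop bird big bird pop bird S X => bird big bird pop bird big bird pop bird pop X => bird big bird pop bird big bird pop bird pop bird

S => bird big A   [S -> bird big A]
bird big A => bird big bird pop X   [A -> bird pop X]
bird big bird pop X => bird big bird pop S X   [X -> S X]
bird big bird pop S X => bird big bird pop bird big A X   [S -> bird big A]
bird big bird pop bird big A X => bird big bird pop bird big bird pop X X   [A -> bird pop X]
bird big bird pop bird big bird pop X X => bird big bird pop bird big bird pop bird X   [X -> bird]
bird big bird pop bird big bird pop bird X => bird big bird pop bird big bird pop bird S X   [X -> S X]
bird big bird pop bird big bird pop bird S X => bird big bird pop bird big bird pop bird pop X   [S -> pop]
bird big bird pop bird big bird pop bird pop X => bird big bird pop bird big bird pop bird pop bird   [X -> bird]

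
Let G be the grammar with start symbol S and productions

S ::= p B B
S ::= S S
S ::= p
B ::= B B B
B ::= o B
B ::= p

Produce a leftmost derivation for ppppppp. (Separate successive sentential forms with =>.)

S=>pBB=>pBBBB=>pBBBBBB=>ppBBBBB=>pppBBBB=>ppppBBB=>pppppBB=>ppppppB=>ppppppp

S => pBB   [S ::= p B B]
pBB => pBBBB   [B ::= B B B]
pBBBB => pBBBBBB   [B ::= B B B]
pBBBBBB => ppBBBBB   [B ::= p]
ppBBBBB => pppBBBB   [B ::= p]
pppBBBB => ppppBBB   [B ::= p]
ppppBBB => pppppBB   [B ::= p]
pppppBB => ppppppB   [B ::= p]
ppppppB => ppppppp   [B ::= p]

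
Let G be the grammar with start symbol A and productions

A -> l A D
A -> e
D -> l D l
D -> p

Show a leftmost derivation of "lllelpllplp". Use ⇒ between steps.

A ⇒ lAD ⇒ llADD ⇒ lllADDD ⇒ llleDDD ⇒ lllelDlDD ⇒ lllelplDD ⇒ lllelpllDlD ⇒ lllelpllplD ⇒ lllelpllplp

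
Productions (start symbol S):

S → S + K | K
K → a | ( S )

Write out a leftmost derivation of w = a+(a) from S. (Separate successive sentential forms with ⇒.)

S ⇒ S+K   [S → S + K]
S+K ⇒ K+K   [S → K]
K+K ⇒ a+K   [K → a]
a+K ⇒ a+(S)   [K → ( S )]
a+(S) ⇒ a+(K)   [S → K]
a+(K) ⇒ a+(a)   [K → a]

S ⇒ S+K ⇒ K+K ⇒ a+K ⇒ a+(S) ⇒ a+(K) ⇒ a+(a)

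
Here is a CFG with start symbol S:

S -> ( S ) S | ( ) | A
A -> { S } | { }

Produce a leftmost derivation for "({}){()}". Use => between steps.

S => (S)S => (A)S => ({})S => ({})A => ({}){S} => ({}){()}

S => (S)S   [S -> ( S ) S]
(S)S => (A)S   [S -> A]
(A)S => ({})S   [A -> { }]
({})S => ({})A   [S -> A]
({})A => ({}){S}   [A -> { S }]
({}){S} => ({}){()}   [S -> ( )]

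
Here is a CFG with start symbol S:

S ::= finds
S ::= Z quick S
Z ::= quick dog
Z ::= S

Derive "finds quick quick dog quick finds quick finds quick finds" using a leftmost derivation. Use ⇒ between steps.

S ⇒ Z quick S ⇒ S quick S ⇒ finds quick S ⇒ finds quick Z quick S ⇒ finds quick S quick S ⇒ finds quick Z quick S quick S ⇒ finds quick S quick S quick S ⇒ finds quick Z quick S quick S quick S ⇒ finds quick quick dog quick S quick S quick S ⇒ finds quick quick dog quick finds quick S quick S ⇒ finds quick quick dog quick finds quick finds quick S ⇒ finds quick quick dog quick finds quick finds quick finds

S ⇒ Z quick S   [S ::= Z quick S]
Z quick S ⇒ S quick S   [Z ::= S]
S quick S ⇒ finds quick S   [S ::= finds]
finds quick S ⇒ finds quick Z quick S   [S ::= Z quick S]
finds quick Z quick S ⇒ finds quick S quick S   [Z ::= S]
finds quick S quick S ⇒ finds quick Z quick S quick S   [S ::= Z quick S]
finds quick Z quick S quick S ⇒ finds quick S quick S quick S   [Z ::= S]
finds quick S quick S quick S ⇒ finds quick Z quick S quick S quick S   [S ::= Z quick S]
finds quick Z quick S quick S quick S ⇒ finds quick quick dog quick S quick S quick S   [Z ::= quick dog]
finds quick quick dog quick S quick S quick S ⇒ finds quick quick dog quick finds quick S quick S   [S ::= finds]
finds quick quick dog quick finds quick S quick S ⇒ finds quick quick dog quick finds quick finds quick S   [S ::= finds]
finds quick quick dog quick finds quick finds quick S ⇒ finds quick quick dog quick finds quick finds quick finds   [S ::= finds]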